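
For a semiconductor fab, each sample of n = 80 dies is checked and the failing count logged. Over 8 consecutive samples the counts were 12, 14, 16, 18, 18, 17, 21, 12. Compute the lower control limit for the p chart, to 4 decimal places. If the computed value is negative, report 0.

p̄ = Σdᵢ / (k·n) = 128 / (8 × 80) = 0.20000
LCL = p̄ − 3·√(p̄(1−p̄)/n) = 0.20000 − 3 × 0.04472 = 0.06584

0.0658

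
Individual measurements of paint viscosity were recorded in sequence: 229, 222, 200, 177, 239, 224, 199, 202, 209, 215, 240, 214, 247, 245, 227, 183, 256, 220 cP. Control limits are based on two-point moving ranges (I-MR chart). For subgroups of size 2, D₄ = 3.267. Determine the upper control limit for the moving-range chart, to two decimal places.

Moving ranges: 7, 22, 23, 62, 15, 25, 3, 7, 6, 25, 26, 33, 2, 18, 44, 73, 36; M̄R̄ = 427.0000 / 17 = 25.1176
UCL_MR = D₄·M̄R̄ = 3.267 × 25.1176 = 82.0594

82.06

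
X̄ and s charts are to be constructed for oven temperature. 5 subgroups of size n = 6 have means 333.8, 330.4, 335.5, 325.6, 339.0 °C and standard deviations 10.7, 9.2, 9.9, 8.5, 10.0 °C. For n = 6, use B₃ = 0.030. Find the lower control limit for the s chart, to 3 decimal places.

0.290

s̄ = (10.7 + 9.2 + 9.9 + 8.5 + 10.0) / 5 = 9.6600
LCL_s = B₃·s̄ = 0.030 × 9.6600 = 0.2898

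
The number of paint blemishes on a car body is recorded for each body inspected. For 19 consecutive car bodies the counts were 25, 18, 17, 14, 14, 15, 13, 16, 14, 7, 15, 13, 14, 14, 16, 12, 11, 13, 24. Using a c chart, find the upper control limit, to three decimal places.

26.619

c̄ = (25 + 18 + 17 + 14 + 14 + 15 + 13 + 16 + 14 + 7 + 15 + 13 + 14 + 14 + 16 + 12 + 11 + 13 + 24) / 19 = 285 / 19 = 15.0000
UCL = c̄ + 3√c̄ = 15.0000 + 3 × √15.0000 = 15.0000 + 3 × 3.8730 = 26.6190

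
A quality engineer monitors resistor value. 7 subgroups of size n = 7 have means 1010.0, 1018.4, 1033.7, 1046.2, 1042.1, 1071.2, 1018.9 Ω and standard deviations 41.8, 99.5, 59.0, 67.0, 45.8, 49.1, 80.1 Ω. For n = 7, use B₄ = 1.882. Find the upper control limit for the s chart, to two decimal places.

118.92

s̄ = (41.8 + 99.5 + 59.0 + 67.0 + 45.8 + 49.1 + 80.1) / 7 = 63.1857
UCL_s = B₄·s̄ = 1.882 × 63.1857 = 118.9155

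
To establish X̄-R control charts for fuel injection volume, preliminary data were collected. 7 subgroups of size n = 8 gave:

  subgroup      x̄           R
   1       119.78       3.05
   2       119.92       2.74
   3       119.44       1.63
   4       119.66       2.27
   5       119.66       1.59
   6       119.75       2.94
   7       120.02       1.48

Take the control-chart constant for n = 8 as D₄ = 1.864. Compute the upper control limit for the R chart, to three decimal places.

R̄ = (3.05 + 2.74 + 1.63 + 2.27 + 1.59 + 2.94 + 1.48) / 7 = 15.7000 / 7 = 2.2429
UCL_R = D₄·R̄ = 1.864 × 2.2429 = 4.1807

4.181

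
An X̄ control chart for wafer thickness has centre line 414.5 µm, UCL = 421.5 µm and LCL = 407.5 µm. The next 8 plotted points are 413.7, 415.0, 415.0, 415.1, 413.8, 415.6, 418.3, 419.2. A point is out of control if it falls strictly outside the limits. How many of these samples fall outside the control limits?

0

All 8 points lie within [407.5, 421.5].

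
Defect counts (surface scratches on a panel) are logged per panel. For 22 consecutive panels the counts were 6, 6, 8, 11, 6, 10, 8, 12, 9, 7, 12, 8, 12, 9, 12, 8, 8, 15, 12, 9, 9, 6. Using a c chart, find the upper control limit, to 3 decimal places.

18.340

c̄ = (6 + 6 + 8 + 11 + 6 + 10 + 8 + 12 + 9 + 7 + 12 + 8 + 12 + 9 + 12 + 8 + 8 + 15 + 12 + 9 + 9 + 6) / 22 = 203 / 22 = 9.2273
UCL = c̄ + 3√c̄ = 9.2273 + 3 × √9.2273 = 9.2273 + 3 × 3.0376 = 18.3402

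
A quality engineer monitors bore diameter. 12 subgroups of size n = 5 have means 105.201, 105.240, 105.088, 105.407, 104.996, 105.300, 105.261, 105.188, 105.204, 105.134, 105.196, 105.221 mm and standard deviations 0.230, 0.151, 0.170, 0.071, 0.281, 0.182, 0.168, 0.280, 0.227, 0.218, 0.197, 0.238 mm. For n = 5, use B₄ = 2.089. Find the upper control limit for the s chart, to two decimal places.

0.42

s̄ = (0.230 + 0.151 + 0.170 + 0.071 + 0.281 + 0.182 + 0.168 + 0.280 + 0.227 + 0.218 + 0.197 + 0.238) / 12 = 0.2011
UCL_s = B₄·s̄ = 2.089 × 0.2011 = 0.4201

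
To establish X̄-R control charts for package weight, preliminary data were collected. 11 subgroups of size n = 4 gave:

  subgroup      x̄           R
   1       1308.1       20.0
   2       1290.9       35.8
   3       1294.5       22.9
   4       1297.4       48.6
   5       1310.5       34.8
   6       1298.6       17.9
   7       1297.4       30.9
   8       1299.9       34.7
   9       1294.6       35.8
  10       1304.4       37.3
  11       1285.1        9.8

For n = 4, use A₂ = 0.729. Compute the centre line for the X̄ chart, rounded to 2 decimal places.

X̄̄ = (1308.1 + 1290.9 + 1294.5 + 1297.4 + 1310.5 + 1298.6 + 1297.4 + 1299.9 + 1294.6 + 1304.4 + 1285.1) / 11 = 14281.4000 / 11 = 1298.3091
CL = X̄̄ = 1298.3091

1298.31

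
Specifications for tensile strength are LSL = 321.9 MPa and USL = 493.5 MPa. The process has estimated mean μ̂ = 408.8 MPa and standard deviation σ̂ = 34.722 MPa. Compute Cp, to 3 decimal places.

0.824

Cp = (USL − LSL) / (6σ̂) = (493.5 − 321.9) / (6 × 34.722) = 171.6000 / 208.3320 = 0.8237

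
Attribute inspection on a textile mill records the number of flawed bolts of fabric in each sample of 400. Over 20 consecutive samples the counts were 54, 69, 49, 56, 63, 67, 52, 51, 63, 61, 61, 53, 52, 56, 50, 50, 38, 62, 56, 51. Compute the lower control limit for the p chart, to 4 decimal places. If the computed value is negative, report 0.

0.0873

p̄ = Σdᵢ / (k·n) = 1114 / (20 × 400) = 0.13925
LCL = p̄ − 3·√(p̄(1−p̄)/n) = 0.13925 − 3 × 0.01731 = 0.08732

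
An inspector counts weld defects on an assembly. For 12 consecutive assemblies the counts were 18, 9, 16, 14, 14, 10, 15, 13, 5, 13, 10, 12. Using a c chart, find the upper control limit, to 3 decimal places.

22.988

c̄ = (18 + 9 + 16 + 14 + 14 + 10 + 15 + 13 + 5 + 13 + 10 + 12) / 12 = 149 / 12 = 12.4167
UCL = c̄ + 3√c̄ = 12.4167 + 3 × √12.4167 = 12.4167 + 3 × 3.5237 = 22.9879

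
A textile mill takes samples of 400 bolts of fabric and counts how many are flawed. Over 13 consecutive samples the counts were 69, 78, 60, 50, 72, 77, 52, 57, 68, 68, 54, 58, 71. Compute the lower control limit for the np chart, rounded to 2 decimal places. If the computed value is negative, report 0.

42.14

p̄ = Σdᵢ / (k·n) = 834 / (13 × 400) = 0.16038
LCL = np̄ − 3·√(np̄(1−p̄)) = 64.1538 − 3 × 7.3392 = 42.1361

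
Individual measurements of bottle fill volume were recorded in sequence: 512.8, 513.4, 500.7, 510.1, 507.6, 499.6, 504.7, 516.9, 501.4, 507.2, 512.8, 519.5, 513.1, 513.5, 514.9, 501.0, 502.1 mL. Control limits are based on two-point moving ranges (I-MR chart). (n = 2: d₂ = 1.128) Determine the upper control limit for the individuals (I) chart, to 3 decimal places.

X̄ = (512.8 + 513.4 + 500.7 + 510.1 + 507.6 + 499.6 + 504.7 + 516.9 + 501.4 + 507.2 + 512.8 + 519.5 + 513.1 + 513.5 + 514.9 + 501.0 + 502.1) / 17 = 508.9000
Moving ranges: 0.6, 12.7, 9.4, 2.5, 8.0, 5.1, 12.2, 15.5, 5.8, 5.6, 6.7, 6.4, 0.4, 1.4, 13.9, 1.1; M̄R̄ = 107.3000 / 16 = 6.7062
UCL = X̄ + 3·M̄R̄/d₂ = 508.9000 + 3 × 6.7062 / 1.128 = 526.7358

526.736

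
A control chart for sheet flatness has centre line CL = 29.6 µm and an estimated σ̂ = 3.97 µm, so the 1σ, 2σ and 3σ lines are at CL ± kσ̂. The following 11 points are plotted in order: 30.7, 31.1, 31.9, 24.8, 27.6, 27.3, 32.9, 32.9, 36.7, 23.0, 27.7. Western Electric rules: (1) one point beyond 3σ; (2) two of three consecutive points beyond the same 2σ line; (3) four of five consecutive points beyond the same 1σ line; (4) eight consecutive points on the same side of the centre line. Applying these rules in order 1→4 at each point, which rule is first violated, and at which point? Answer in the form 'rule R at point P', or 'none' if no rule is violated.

Zone of each point (C = within 1σ̂, B = 1σ̂–2σ̂, A = 2σ̂–3σ̂, * = beyond 3σ̂; sign = side of CL): 1:+C, 2:+C, 3:+C, 4:-B, 5:-C, 6:-C, 7:+C, 8:+C, 9:+B, 10:-B, 11:-C
No rule fires across all 11 points.

none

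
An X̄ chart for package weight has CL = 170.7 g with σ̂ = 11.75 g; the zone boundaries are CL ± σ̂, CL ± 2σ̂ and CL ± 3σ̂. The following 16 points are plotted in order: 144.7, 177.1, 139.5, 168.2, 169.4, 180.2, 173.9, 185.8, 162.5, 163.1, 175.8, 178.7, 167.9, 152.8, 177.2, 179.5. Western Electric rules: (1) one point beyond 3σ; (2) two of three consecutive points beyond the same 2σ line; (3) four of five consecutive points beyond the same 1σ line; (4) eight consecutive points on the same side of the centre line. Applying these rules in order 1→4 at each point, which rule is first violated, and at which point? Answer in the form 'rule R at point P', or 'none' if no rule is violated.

Zone of each point (C = within 1σ̂, B = 1σ̂–2σ̂, A = 2σ̂–3σ̂, * = beyond 3σ̂; sign = side of CL): 1:-A, 2:+C, 3:-A, 4:-C, 5:-C, 6:+C, 7:+C, 8:+B, 9:-C, 10:-C, 11:+C, 12:+C, 13:-C, 14:-B, 15:+C, 16:+C
Rule 2 (two of three consecutive points beyond the same 2σ limit) is satisfied at point 3.

rule 2 at point 3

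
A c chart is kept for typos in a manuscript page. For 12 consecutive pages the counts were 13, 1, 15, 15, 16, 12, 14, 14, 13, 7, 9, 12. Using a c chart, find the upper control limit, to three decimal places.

22.033

c̄ = (13 + 1 + 15 + 15 + 16 + 12 + 14 + 14 + 13 + 7 + 9 + 12) / 12 = 141 / 12 = 11.7500
UCL = c̄ + 3√c̄ = 11.7500 + 3 × √11.7500 = 11.7500 + 3 × 3.4278 = 22.0335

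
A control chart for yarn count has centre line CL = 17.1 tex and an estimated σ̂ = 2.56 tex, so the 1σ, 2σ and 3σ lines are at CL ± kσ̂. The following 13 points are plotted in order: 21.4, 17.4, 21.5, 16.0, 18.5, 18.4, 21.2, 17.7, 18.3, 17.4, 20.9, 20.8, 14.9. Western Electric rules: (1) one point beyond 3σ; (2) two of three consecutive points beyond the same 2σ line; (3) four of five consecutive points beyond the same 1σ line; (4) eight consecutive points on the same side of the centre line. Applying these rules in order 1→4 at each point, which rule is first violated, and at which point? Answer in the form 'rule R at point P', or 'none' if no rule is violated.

rule 4 at point 12

Zone of each point (C = within 1σ̂, B = 1σ̂–2σ̂, A = 2σ̂–3σ̂, * = beyond 3σ̂; sign = side of CL): 1:+B, 2:+C, 3:+B, 4:-C, 5:+C, 6:+C, 7:+B, 8:+C, 9:+C, 10:+C, 11:+B, 12:+B, 13:-C
Rule 4 (eight consecutive points on the same side of the centre line) is satisfied at point 12.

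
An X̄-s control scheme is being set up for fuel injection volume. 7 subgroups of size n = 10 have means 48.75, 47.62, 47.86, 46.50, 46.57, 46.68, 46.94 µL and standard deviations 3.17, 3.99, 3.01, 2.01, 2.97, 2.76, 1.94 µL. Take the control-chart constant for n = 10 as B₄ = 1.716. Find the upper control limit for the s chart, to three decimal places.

4.866

s̄ = (3.17 + 3.99 + 3.01 + 2.01 + 2.97 + 2.76 + 1.94) / 7 = 2.8357
UCL_s = B₄·s̄ = 1.716 × 2.8357 = 4.8661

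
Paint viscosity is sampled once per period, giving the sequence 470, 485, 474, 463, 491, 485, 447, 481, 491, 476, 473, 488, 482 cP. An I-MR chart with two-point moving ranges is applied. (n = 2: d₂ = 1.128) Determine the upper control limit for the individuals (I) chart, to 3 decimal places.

519.938

X̄ = (470 + 485 + 474 + 463 + 491 + 485 + 447 + 481 + 491 + 476 + 473 + 488 + 482) / 13 = 477.3846
Moving ranges: 15, 11, 11, 28, 6, 38, 34, 10, 15, 3, 15, 6; M̄R̄ = 192.0000 / 12 = 16.0000
UCL = X̄ + 3·M̄R̄/d₂ = 477.3846 + 3 × 16.0000 / 1.128 = 519.9378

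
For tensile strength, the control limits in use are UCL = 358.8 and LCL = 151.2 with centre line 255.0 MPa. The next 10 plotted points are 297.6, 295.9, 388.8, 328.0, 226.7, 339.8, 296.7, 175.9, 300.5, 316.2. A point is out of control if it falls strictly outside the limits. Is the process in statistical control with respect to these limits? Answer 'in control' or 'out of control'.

out of control

Compare each point to [151.2, 358.8]: sample 3 = 388.8 > UCL.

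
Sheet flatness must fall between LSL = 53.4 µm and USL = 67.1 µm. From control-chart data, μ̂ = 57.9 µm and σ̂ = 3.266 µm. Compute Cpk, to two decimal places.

Cpu = (USL − μ̂) / (3σ̂) = (67.1 − 57.9) / (3 × 3.266) = 0.9390; Cpl = (μ̂ − LSL) / (3σ̂) = (57.9 − 53.4) / (3 × 3.266) = 0.4593; Cpk = min(Cpu, Cpl) = 0.4593

0.46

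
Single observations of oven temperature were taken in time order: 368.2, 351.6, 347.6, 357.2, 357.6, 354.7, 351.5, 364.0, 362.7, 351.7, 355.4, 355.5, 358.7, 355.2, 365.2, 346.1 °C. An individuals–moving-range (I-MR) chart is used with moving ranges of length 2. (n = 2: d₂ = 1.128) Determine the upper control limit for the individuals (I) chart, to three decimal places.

X̄ = (368.2 + 351.6 + 347.6 + 357.2 + 357.6 + 354.7 + 351.5 + 364.0 + 362.7 + 351.7 + 355.4 + 355.5 + 358.7 + 355.2 + 365.2 + 346.1) / 16 = 356.4312
Moving ranges: 16.6, 4.0, 9.6, 0.4, 2.9, 3.2, 12.5, 1.3, 11.0, 3.7, 0.1, 3.2, 3.5, 10.0, 19.1; M̄R̄ = 101.1000 / 15 = 6.7400
UCL = X̄ + 3·M̄R̄/d₂ = 356.4312 + 3 × 6.7400 / 1.128 = 374.3568

374.357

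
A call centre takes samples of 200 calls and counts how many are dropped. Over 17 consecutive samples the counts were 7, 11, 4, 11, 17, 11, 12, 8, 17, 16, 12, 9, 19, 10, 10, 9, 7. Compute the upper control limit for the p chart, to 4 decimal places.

0.1046

p̄ = Σdᵢ / (k·n) = 190 / (17 × 200) = 0.05588
UCL = p̄ + 3·√(p̄(1−p̄)/n) = 0.05588 + 3 × √(0.05588×0.94412/200) = 0.05588 + 3 × 0.01624 = 0.10461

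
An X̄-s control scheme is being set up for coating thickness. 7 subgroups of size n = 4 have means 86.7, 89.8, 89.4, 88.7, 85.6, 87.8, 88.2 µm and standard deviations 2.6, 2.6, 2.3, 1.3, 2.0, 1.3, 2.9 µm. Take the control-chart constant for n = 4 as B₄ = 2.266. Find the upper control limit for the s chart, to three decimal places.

s̄ = (2.6 + 2.6 + 2.3 + 1.3 + 2.0 + 1.3 + 2.9) / 7 = 2.1429
UCL_s = B₄·s̄ = 2.266 × 2.1429 = 4.8557

4.856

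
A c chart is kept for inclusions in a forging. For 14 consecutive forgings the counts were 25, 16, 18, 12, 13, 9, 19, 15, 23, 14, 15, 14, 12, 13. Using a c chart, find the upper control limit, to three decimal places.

27.410

c̄ = (25 + 16 + 18 + 12 + 13 + 9 + 19 + 15 + 23 + 14 + 15 + 14 + 12 + 13) / 14 = 218 / 14 = 15.5714
UCL = c̄ + 3√c̄ = 15.5714 + 3 × √15.5714 = 15.5714 + 3 × 3.9461 = 27.4096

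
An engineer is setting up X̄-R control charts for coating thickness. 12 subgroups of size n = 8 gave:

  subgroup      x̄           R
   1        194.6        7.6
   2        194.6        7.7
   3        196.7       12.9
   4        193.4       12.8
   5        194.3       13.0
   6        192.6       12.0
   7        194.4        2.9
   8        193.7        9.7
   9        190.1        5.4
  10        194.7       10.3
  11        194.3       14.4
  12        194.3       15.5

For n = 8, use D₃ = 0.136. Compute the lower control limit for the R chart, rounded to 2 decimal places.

1.41

R̄ = (7.6 + 7.7 + 12.9 + 12.8 + 13.0 + 12.0 + 2.9 + 9.7 + 5.4 + 10.3 + 14.4 + 15.5) / 12 = 124.2000 / 12 = 10.3500
LCL_R = D₃·R̄ = 0.136 × 10.3500 = 1.4076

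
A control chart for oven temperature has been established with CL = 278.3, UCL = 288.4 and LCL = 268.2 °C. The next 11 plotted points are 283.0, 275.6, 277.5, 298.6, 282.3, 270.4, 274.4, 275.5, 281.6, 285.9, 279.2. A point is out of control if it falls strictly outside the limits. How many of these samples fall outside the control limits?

1

Compare each point to [268.2, 288.4]: sample 4 = 298.6 > UCL.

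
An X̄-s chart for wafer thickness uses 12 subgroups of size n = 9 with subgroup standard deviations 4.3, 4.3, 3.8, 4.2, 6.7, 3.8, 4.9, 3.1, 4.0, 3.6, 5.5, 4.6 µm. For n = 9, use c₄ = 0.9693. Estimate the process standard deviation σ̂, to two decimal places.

4.54

s̄ = (4.3 + 4.3 + 3.8 + 4.2 + 6.7 + 3.8 + 4.9 + 3.1 + 4.0 + 3.6 + 5.5 + 4.6) / 12 = 4.4000
σ̂ = s̄ / c₄ = 4.4000 / 0.9693 = 4.5394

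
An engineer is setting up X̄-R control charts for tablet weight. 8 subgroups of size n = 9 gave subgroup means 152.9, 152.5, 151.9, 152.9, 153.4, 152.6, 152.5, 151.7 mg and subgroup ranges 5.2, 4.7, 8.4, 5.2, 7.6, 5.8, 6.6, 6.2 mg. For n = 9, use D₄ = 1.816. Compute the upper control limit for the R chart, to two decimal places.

R̄ = (5.2 + 4.7 + 8.4 + 5.2 + 7.6 + 5.8 + 6.6 + 6.2) / 8 = 49.7000 / 8 = 6.2125
UCL_R = D₄·R̄ = 1.816 × 6.2125 = 11.2819

11.28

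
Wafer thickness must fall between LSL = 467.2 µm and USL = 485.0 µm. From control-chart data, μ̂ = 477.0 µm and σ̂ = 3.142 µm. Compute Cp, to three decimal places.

Cp = (USL − LSL) / (6σ̂) = (485.0 − 467.2) / (6 × 3.142) = 17.8000 / 18.8520 = 0.9442

0.944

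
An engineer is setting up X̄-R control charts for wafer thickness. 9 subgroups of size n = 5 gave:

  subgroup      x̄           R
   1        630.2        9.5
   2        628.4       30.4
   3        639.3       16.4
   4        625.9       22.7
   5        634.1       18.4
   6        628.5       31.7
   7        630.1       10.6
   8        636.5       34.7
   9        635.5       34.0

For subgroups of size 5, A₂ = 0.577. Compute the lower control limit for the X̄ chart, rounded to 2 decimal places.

X̄̄ = (630.2 + 628.4 + 639.3 + 625.9 + 634.1 + 628.5 + 630.1 + 636.5 + 635.5) / 9 = 5688.5000 / 9 = 632.0556
R̄ = (9.5 + 30.4 + 16.4 + 22.7 + 18.4 + 31.7 + 10.6 + 34.7 + 34.0) / 9 = 208.4000 / 9 = 23.1556
LCL = X̄̄ − A₂·R̄ = 632.0556 − 0.577 × 23.1556 = 618.6948

618.69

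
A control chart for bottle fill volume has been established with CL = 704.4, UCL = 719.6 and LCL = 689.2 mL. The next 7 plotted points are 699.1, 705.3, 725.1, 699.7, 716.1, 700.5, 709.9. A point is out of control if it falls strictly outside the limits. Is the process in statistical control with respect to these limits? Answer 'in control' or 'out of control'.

Compare each point to [689.2, 719.6]: sample 3 = 725.1 > UCL.

out of control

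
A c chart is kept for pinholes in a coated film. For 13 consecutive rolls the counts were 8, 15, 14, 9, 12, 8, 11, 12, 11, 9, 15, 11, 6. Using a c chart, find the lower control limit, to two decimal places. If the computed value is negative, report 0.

0.97

c̄ = (8 + 15 + 14 + 9 + 12 + 8 + 11 + 12 + 11 + 9 + 15 + 11 + 6) / 13 = 141 / 13 = 10.8462
LCL = c̄ − 3√c̄ = 10.8462 − 3 × 3.2933 = 0.9661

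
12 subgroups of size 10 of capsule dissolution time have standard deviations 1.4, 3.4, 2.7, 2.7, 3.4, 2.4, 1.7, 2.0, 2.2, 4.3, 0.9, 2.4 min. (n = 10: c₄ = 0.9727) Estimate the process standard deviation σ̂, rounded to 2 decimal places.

s̄ = (1.4 + 3.4 + 2.7 + 2.7 + 3.4 + 2.4 + 1.7 + 2.0 + 2.2 + 4.3 + 0.9 + 2.4) / 12 = 2.4583
σ̂ = s̄ / c₄ = 2.4583 / 0.9727 = 2.5273

2.53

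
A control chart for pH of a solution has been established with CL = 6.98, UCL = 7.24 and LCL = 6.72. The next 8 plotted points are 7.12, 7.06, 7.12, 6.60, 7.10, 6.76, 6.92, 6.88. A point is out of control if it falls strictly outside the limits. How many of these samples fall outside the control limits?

Compare each point to [6.72, 7.24]: sample 4 = 6.60 < LCL.

1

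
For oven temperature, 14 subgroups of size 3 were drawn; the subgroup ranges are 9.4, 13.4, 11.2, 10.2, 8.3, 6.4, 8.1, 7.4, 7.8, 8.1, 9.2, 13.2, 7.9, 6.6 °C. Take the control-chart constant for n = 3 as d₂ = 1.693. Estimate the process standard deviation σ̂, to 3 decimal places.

5.367

R̄ = (9.4 + 13.4 + 11.2 + 10.2 + 8.3 + 6.4 + 8.1 + 7.4 + 7.8 + 8.1 + 9.2 + 13.2 + 7.9 + 6.6) / 14 = 9.0857
σ̂ = R̄ / d₂ = 9.0857 / 1.693 = 5.3666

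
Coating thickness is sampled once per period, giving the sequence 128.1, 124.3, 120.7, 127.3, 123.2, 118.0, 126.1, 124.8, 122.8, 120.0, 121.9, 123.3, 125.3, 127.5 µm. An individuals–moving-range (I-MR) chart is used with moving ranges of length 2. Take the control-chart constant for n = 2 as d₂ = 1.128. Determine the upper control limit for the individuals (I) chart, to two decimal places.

133.01

X̄ = (128.1 + 124.3 + 120.7 + 127.3 + 123.2 + 118.0 + 126.1 + 124.8 + 122.8 + 120.0 + 121.9 + 123.3 + 125.3 + 127.5) / 14 = 123.8071
Moving ranges: 3.8, 3.6, 6.6, 4.1, 5.2, 8.1, 1.3, 2.0, 2.8, 1.9, 1.4, 2.0, 2.2; M̄R̄ = 45.0000 / 13 = 3.4615
UCL = X̄ + 3·M̄R̄/d₂ = 123.8071 + 3 × 3.4615 / 1.128 = 133.0134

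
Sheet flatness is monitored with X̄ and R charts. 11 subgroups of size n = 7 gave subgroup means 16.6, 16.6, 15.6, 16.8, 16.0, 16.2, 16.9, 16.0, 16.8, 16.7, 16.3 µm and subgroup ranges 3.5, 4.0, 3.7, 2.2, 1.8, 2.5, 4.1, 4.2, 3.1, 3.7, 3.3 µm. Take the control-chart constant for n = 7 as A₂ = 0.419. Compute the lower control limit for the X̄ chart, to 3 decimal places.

15.034

X̄̄ = (16.6 + 16.6 + 15.6 + 16.8 + 16.0 + 16.2 + 16.9 + 16.0 + 16.8 + 16.7 + 16.3) / 11 = 180.5000 / 11 = 16.4091
R̄ = (3.5 + 4.0 + 3.7 + 2.2 + 1.8 + 2.5 + 4.1 + 4.2 + 3.1 + 3.7 + 3.3) / 11 = 36.1000 / 11 = 3.2818
LCL = X̄̄ − A₂·R̄ = 16.4091 − 0.419 × 3.2818 = 15.0340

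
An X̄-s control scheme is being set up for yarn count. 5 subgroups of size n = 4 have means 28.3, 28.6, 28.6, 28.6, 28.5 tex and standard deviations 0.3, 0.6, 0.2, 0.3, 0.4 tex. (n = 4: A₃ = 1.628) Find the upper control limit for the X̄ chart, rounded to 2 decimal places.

X̄̄ = (28.3 + 28.6 + 28.6 + 28.6 + 28.5) / 5 = 28.5200
s̄ = (0.3 + 0.6 + 0.2 + 0.3 + 0.4) / 5 = 0.3600
UCL = X̄̄ + A₃·s̄ = 28.5200 + 1.628 × 0.3600 = 29.1061

29.11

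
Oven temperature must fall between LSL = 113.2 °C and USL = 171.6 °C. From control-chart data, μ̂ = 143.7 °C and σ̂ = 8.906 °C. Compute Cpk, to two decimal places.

1.04

Cpu = (USL − μ̂) / (3σ̂) = (171.6 − 143.7) / (3 × 8.906) = 1.0442; Cpl = (μ̂ − LSL) / (3σ̂) = (143.7 − 113.2) / (3 × 8.906) = 1.1416; Cpk = min(Cpu, Cpl) = 1.0442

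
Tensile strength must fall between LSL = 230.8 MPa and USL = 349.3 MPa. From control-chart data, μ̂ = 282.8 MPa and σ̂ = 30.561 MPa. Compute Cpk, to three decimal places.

Cpu = (USL − μ̂) / (3σ̂) = (349.3 − 282.8) / (3 × 30.561) = 0.7253; Cpl = (μ̂ − LSL) / (3σ̂) = (282.8 − 230.8) / (3 × 30.561) = 0.5672; Cpk = min(Cpu, Cpl) = 0.5672

0.567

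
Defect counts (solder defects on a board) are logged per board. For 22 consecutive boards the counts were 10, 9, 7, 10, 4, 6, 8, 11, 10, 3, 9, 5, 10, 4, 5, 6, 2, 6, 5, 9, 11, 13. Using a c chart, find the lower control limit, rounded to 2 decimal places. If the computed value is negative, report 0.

0.00

c̄ = (10 + 9 + 7 + 10 + 4 + 6 + 8 + 11 + 10 + 3 + 9 + 5 + 10 + 4 + 5 + 6 + 2 + 6 + 5 + 9 + 11 + 13) / 22 = 163 / 22 = 7.4091
LCL = c̄ − 3√c̄ = 7.4091 − 3 × 2.7220 = -0.7568 → 0 (cannot be negative)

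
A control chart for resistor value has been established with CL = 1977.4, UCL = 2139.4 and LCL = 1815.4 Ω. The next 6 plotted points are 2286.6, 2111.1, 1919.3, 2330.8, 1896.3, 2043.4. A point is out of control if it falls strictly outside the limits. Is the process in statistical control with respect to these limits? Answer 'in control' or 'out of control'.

out of control

Compare each point to [1815.4, 2139.4]: sample 1 = 2286.6 > UCL; sample 4 = 2330.8 > UCL.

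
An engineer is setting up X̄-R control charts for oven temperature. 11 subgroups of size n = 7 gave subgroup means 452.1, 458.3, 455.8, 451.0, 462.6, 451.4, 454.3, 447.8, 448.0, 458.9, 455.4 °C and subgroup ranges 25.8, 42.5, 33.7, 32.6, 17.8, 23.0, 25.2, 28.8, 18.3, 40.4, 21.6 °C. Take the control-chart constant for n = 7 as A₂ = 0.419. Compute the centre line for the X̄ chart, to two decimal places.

454.15

X̄̄ = (452.1 + 458.3 + 455.8 + 451.0 + 462.6 + 451.4 + 454.3 + 447.8 + 448.0 + 458.9 + 455.4) / 11 = 4995.6000 / 11 = 454.1455
CL = X̄̄ = 454.1455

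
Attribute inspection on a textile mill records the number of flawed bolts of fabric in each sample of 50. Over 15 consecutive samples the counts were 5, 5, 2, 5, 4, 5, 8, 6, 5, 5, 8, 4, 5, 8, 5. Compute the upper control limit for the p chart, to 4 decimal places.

p̄ = Σdᵢ / (k·n) = 80 / (15 × 50) = 0.10667
UCL = p̄ + 3·√(p̄(1−p̄)/n) = 0.10667 + 3 × √(0.10667×0.89333/50) = 0.10667 + 3 × 0.04366 = 0.23763

0.2376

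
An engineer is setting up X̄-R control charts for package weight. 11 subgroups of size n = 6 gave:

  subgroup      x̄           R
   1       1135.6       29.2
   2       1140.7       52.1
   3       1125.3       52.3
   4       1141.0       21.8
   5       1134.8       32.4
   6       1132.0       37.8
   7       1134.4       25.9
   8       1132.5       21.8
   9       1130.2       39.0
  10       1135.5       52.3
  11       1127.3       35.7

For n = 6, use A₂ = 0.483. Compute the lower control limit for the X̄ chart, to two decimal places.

X̄̄ = (1135.6 + 1140.7 + 1125.3 + 1141.0 + 1134.8 + 1132.0 + 1134.4 + 1132.5 + 1130.2 + 1135.5 + 1127.3) / 11 = 12469.3000 / 11 = 1133.5727
R̄ = (29.2 + 52.1 + 52.3 + 21.8 + 32.4 + 37.8 + 25.9 + 21.8 + 39.0 + 52.3 + 35.7) / 11 = 400.3000 / 11 = 36.3909
LCL = X̄̄ − A₂·R̄ = 1133.5727 − 0.483 × 36.3909 = 1115.9959

1116.00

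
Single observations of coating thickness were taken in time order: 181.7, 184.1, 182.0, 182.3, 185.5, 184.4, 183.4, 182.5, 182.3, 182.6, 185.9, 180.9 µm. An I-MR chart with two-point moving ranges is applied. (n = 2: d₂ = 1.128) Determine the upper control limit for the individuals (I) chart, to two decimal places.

X̄ = (181.7 + 184.1 + 182.0 + 182.3 + 185.5 + 184.4 + 183.4 + 182.5 + 182.3 + 182.6 + 185.9 + 180.9) / 12 = 183.1333
Moving ranges: 2.4, 2.1, 0.3, 3.2, 1.1, 1.0, 0.9, 0.2, 0.3, 3.3, 5.0; M̄R̄ = 19.8000 / 11 = 1.8000
UCL = X̄ + 3·M̄R̄/d₂ = 183.1333 + 3 × 1.8000 / 1.128 = 187.9206

187.92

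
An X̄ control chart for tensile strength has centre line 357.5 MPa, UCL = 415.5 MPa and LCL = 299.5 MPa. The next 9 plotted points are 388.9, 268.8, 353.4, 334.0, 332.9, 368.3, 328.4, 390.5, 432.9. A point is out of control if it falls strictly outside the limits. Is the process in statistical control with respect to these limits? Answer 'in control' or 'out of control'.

out of control

Compare each point to [299.5, 415.5]: sample 2 = 268.8 < LCL; sample 9 = 432.9 > UCL.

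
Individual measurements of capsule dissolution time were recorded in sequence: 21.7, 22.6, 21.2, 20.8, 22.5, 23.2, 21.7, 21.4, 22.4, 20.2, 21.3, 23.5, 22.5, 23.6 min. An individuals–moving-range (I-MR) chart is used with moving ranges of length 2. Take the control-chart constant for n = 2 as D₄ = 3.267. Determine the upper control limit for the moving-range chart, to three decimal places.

Moving ranges: 0.9, 1.4, 0.4, 1.7, 0.7, 1.5, 0.3, 1.0, 2.2, 1.1, 2.2, 1.0, 1.1; M̄R̄ = 15.5000 / 13 = 1.1923
UCL_MR = D₄·M̄R̄ = 3.267 × 1.1923 = 3.8953

3.895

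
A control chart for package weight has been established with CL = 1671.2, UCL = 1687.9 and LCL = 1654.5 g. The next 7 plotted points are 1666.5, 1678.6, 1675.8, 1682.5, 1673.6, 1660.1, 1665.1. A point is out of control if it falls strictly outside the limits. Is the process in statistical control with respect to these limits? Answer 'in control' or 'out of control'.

in control

All 7 points lie within [1654.5, 1687.9].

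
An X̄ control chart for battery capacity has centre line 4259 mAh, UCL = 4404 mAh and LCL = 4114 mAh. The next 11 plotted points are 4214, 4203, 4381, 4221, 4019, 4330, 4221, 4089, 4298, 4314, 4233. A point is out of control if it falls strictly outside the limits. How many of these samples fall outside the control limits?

2

Compare each point to [4114, 4404]: sample 5 = 4019 < LCL; sample 8 = 4089 < LCL.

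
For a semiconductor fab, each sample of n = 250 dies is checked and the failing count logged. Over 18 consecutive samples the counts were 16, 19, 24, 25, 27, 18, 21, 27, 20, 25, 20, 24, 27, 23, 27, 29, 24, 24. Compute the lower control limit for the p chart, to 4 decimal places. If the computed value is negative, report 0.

0.0381

p̄ = Σdᵢ / (k·n) = 420 / (18 × 250) = 0.09333
LCL = p̄ − 3·√(p̄(1−p̄)/n) = 0.09333 − 3 × 0.01840 = 0.03814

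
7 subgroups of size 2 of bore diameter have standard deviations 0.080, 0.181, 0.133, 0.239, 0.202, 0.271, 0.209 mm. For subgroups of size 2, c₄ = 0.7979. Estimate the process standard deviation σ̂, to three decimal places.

s̄ = (0.080 + 0.181 + 0.133 + 0.239 + 0.202 + 0.271 + 0.209) / 7 = 0.1879
σ̂ = s̄ / c₄ = 0.1879 / 0.7979 = 0.2354

0.235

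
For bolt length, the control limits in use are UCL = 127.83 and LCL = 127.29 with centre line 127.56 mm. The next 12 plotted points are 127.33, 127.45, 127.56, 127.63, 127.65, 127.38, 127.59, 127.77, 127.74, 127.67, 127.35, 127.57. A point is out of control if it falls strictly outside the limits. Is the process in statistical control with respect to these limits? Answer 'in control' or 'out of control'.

in control

All 12 points lie within [127.29, 127.83].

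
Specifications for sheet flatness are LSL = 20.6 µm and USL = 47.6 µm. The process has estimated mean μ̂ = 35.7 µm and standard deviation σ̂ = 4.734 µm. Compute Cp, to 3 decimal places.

0.951

Cp = (USL − LSL) / (6σ̂) = (47.6 − 20.6) / (6 × 4.734) = 27.0000 / 28.4040 = 0.9506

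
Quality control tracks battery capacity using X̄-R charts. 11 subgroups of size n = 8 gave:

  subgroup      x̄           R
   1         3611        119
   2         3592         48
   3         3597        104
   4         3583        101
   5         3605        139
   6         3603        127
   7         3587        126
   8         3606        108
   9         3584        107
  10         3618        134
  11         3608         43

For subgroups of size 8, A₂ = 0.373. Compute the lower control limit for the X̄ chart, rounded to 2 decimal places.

X̄̄ = (3611 + 3592 + 3597 + 3583 + 3605 + 3603 + 3587 + 3606 + 3584 + 3618 + 3608) / 11 = 39594.0000 / 11 = 3599.4545
R̄ = (119 + 48 + 104 + 101 + 139 + 127 + 126 + 108 + 107 + 134 + 43) / 11 = 1156.0000 / 11 = 105.0909
LCL = X̄̄ − A₂·R̄ = 3599.4545 − 0.373 × 105.0909 = 3560.2556

3560.26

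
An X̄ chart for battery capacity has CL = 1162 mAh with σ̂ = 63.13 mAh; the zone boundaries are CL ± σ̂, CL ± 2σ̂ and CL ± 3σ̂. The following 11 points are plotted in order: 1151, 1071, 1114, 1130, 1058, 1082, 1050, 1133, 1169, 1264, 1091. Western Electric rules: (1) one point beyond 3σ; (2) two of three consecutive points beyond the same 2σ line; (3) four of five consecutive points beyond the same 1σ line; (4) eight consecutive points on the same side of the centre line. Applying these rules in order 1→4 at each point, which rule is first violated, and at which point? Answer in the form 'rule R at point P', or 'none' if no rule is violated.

Zone of each point (C = within 1σ̂, B = 1σ̂–2σ̂, A = 2σ̂–3σ̂, * = beyond 3σ̂; sign = side of CL): 1:-C, 2:-B, 3:-C, 4:-C, 5:-B, 6:-B, 7:-B, 8:-C, 9:+C, 10:+B, 11:-B
Rule 4 (eight consecutive points on the same side of the centre line) is satisfied at point 8.

rule 4 at point 8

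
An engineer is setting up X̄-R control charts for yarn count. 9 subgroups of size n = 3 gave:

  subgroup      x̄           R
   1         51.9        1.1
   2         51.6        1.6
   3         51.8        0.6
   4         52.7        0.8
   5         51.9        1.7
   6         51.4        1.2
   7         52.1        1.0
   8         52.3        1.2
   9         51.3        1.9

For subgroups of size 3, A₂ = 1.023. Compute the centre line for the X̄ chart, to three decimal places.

X̄̄ = (51.9 + 51.6 + 51.8 + 52.7 + 51.9 + 51.4 + 52.1 + 52.3 + 51.3) / 9 = 467.0000 / 9 = 51.8889
CL = X̄̄ = 51.8889

51.889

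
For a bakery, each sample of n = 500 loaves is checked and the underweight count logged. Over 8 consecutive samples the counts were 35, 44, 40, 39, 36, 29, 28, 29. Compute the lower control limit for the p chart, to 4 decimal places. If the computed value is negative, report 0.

p̄ = Σdᵢ / (k·n) = 280 / (8 × 500) = 0.07000
LCL = p̄ − 3·√(p̄(1−p̄)/n) = 0.07000 − 3 × 0.01141 = 0.03577

0.0358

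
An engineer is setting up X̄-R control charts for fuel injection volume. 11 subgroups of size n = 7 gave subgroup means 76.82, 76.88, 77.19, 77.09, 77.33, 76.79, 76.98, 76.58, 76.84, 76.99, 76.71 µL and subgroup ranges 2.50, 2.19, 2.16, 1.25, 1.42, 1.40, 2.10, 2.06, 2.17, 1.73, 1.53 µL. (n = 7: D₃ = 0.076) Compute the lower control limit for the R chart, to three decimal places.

R̄ = (2.50 + 2.19 + 2.16 + 1.25 + 1.42 + 1.40 + 2.10 + 2.06 + 2.17 + 1.73 + 1.53) / 11 = 20.5100 / 11 = 1.8645
LCL_R = D₃·R̄ = 0.076 × 1.8645 = 0.1417

0.142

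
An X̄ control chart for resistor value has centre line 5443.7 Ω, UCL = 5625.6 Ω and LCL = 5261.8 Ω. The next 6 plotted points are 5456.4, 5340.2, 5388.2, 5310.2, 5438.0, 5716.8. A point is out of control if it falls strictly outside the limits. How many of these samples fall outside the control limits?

Compare each point to [5261.8, 5625.6]: sample 6 = 5716.8 > UCL.

1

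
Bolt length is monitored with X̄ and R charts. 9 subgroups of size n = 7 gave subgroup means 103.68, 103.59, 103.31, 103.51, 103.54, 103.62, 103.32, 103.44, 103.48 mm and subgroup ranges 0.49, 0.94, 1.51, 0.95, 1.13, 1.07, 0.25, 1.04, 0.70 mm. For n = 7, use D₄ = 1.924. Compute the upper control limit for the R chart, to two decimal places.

1.73

R̄ = (0.49 + 0.94 + 1.51 + 0.95 + 1.13 + 1.07 + 0.25 + 1.04 + 0.70) / 9 = 8.0800 / 9 = 0.8978
UCL_R = D₄·R̄ = 1.924 × 0.8978 = 1.7273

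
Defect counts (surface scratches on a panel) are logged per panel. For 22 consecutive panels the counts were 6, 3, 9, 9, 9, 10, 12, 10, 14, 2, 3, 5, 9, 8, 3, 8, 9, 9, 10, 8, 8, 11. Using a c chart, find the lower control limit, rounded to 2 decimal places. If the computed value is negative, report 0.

c̄ = (6 + 3 + 9 + 9 + 9 + 10 + 12 + 10 + 14 + 2 + 3 + 5 + 9 + 8 + 3 + 8 + 9 + 9 + 10 + 8 + 8 + 11) / 22 = 175 / 22 = 7.9545
LCL = c̄ − 3√c̄ = 7.9545 − 3 × 2.8204 = -0.5066 → 0 (cannot be negative)

0.00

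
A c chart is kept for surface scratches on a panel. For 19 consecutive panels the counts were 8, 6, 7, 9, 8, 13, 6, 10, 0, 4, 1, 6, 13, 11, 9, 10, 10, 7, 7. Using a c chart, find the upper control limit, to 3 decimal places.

15.919

c̄ = (8 + 6 + 7 + 9 + 8 + 13 + 6 + 10 + 0 + 4 + 1 + 6 + 13 + 11 + 9 + 10 + 10 + 7 + 7) / 19 = 145 / 19 = 7.6316
UCL = c̄ + 3√c̄ = 7.6316 + 3 × √7.6316 = 7.6316 + 3 × 2.7625 = 15.9192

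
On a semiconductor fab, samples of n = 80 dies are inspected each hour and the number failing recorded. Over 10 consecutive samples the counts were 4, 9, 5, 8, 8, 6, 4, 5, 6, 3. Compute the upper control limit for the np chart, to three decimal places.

p̄ = Σdᵢ / (k·n) = 58 / (10 × 80) = 0.07250
UCL = np̄ + 3·√(np̄(1−p̄)) = 5.8000 + 3 × √(5.8000×0.92750) = 5.8000 + 3 × 2.3194 = 12.7581

12.758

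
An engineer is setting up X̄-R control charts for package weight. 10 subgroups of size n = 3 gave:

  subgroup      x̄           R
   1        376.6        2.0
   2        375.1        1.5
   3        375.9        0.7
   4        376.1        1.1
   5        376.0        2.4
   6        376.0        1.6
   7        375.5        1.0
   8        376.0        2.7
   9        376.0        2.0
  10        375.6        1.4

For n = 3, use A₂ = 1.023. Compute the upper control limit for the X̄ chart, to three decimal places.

377.558

X̄̄ = (376.6 + 375.1 + 375.9 + 376.1 + 376.0 + 376.0 + 375.5 + 376.0 + 376.0 + 375.6) / 10 = 3758.8000 / 10 = 375.8800
R̄ = (2.0 + 1.5 + 0.7 + 1.1 + 2.4 + 1.6 + 1.0 + 2.7 + 2.0 + 1.4) / 10 = 16.4000 / 10 = 1.6400
UCL = X̄̄ + A₂·R̄ = 375.8800 + 1.023 × 1.6400 = 377.5577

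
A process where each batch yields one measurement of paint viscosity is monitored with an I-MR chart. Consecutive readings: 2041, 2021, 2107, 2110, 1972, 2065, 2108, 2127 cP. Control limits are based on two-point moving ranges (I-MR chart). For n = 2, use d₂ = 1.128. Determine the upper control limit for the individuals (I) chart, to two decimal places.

X̄ = (2041 + 2021 + 2107 + 2110 + 1972 + 2065 + 2108 + 2127) / 8 = 2068.8750
Moving ranges: 20, 86, 3, 138, 93, 43, 19; M̄R̄ = 402.0000 / 7 = 57.4286
UCL = X̄ + 3·M̄R̄/d₂ = 2068.8750 + 3 × 57.4286 / 1.128 = 2221.6106

2221.61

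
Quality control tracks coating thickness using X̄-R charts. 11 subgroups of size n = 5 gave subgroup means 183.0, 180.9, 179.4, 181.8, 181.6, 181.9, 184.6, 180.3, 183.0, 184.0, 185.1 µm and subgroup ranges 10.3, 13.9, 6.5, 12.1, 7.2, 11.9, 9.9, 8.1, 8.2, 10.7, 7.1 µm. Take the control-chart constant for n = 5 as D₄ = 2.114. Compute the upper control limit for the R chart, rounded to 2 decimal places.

20.35

R̄ = (10.3 + 13.9 + 6.5 + 12.1 + 7.2 + 11.9 + 9.9 + 8.1 + 8.2 + 10.7 + 7.1) / 11 = 105.9000 / 11 = 9.6273
UCL_R = D₄·R̄ = 2.114 × 9.6273 = 20.3521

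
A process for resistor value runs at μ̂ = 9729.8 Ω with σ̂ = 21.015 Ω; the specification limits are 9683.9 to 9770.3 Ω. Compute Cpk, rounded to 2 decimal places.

Cpu = (USL − μ̂) / (3σ̂) = (9770.3 − 9729.8) / (3 × 21.015) = 0.6424; Cpl = (μ̂ − LSL) / (3σ̂) = (9729.8 − 9683.9) / (3 × 21.015) = 0.7281; Cpk = min(Cpu, Cpl) = 0.6424

0.64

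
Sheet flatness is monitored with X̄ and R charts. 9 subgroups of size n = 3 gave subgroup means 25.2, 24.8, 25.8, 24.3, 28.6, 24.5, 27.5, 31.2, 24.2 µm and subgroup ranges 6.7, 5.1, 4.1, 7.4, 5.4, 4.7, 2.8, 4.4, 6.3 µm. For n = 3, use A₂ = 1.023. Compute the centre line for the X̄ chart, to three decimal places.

26.233

X̄̄ = (25.2 + 24.8 + 25.8 + 24.3 + 28.6 + 24.5 + 27.5 + 31.2 + 24.2) / 9 = 236.1000 / 9 = 26.2333
CL = X̄̄ = 26.2333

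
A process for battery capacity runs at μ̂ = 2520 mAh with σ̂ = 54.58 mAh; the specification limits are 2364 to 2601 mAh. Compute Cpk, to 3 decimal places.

0.495

Cpu = (USL − μ̂) / (3σ̂) = (2601 − 2520) / (3 × 54.58) = 0.4947; Cpl = (μ̂ − LSL) / (3σ̂) = (2520 − 2364) / (3 × 54.58) = 0.9527; Cpk = min(Cpu, Cpl) = 0.4947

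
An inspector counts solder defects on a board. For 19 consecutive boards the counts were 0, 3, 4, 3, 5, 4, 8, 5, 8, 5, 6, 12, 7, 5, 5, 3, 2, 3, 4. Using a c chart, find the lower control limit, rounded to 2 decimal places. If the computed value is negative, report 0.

c̄ = (0 + 3 + 4 + 3 + 5 + 4 + 8 + 5 + 8 + 5 + 6 + 12 + 7 + 5 + 5 + 3 + 2 + 3 + 4) / 19 = 92 / 19 = 4.8421
LCL = c̄ − 3√c̄ = 4.8421 − 3 × 2.2005 = -1.7593 → 0 (cannot be negative)

0.00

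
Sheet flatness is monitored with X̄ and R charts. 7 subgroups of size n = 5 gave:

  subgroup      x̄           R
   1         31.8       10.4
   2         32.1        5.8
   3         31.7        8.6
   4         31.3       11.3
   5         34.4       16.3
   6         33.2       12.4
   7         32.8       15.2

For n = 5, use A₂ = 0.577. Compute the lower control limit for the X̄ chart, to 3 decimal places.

25.877

X̄̄ = (31.8 + 32.1 + 31.7 + 31.3 + 34.4 + 33.2 + 32.8) / 7 = 227.3000 / 7 = 32.4714
R̄ = (10.4 + 5.8 + 8.6 + 11.3 + 16.3 + 12.4 + 15.2) / 7 = 80.0000 / 7 = 11.4286
LCL = X̄̄ − A₂·R̄ = 32.4714 − 0.577 × 11.4286 = 25.8771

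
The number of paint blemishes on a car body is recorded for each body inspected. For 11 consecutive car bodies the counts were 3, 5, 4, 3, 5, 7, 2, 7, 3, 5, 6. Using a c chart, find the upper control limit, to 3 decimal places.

10.941

c̄ = (3 + 5 + 4 + 3 + 5 + 7 + 2 + 7 + 3 + 5 + 6) / 11 = 50 / 11 = 4.5455
UCL = c̄ + 3√c̄ = 4.5455 + 3 × √4.5455 = 4.5455 + 3 × 2.1320 = 10.9415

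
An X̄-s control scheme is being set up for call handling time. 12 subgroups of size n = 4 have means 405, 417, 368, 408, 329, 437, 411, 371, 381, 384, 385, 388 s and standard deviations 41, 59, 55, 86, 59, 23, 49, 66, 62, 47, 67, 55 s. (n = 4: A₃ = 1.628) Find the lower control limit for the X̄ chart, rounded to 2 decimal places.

X̄̄ = (405 + 417 + 368 + 408 + 329 + 437 + 411 + 371 + 381 + 384 + 385 + 388) / 12 = 390.3333
s̄ = (41 + 59 + 55 + 86 + 59 + 23 + 49 + 66 + 62 + 47 + 67 + 55) / 12 = 55.7500
LCL = X̄̄ − A₃·s̄ = 390.3333 − 1.628 × 55.7500 = 299.5723

299.57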